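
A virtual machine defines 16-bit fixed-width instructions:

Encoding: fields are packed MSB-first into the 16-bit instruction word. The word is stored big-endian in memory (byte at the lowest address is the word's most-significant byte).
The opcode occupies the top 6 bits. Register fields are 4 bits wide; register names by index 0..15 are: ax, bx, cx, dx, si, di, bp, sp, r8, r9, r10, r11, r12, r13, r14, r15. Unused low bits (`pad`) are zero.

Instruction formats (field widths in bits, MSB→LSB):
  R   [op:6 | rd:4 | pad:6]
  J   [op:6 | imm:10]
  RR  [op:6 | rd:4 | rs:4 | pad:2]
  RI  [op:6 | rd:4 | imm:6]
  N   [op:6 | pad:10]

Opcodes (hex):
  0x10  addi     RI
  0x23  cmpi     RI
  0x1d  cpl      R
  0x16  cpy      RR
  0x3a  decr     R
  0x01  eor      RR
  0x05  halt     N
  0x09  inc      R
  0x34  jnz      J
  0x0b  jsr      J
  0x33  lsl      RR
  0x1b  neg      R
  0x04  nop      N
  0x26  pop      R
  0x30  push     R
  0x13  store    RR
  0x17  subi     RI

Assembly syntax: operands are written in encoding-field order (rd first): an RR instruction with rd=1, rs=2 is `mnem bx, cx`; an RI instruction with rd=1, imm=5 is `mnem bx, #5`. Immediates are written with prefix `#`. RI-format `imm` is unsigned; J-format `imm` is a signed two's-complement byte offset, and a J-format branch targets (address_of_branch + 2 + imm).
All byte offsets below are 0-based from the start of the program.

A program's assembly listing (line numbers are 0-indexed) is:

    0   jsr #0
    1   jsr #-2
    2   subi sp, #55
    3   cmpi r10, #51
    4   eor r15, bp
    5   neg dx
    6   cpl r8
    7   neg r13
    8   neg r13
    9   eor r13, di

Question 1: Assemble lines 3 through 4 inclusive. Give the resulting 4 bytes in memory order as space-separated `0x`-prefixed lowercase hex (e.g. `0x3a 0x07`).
line 3 (cmpi): pack op=0x23:6|rd=10:4|imm=51:6 = 0x8eb3; big→ 8e b3
line 4 (eor): pack op=0x1:6|rd=15:4|rs=6:4|pad=0:2 = 0x07d8; big→ 07 d8

0x8e 0xb3 0x07 0xd8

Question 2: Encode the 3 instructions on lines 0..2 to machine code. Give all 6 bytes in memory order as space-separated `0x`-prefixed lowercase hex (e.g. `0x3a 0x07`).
0. jsr fields op=0xb:6|imm=0:10 → word 2c00h → 2c 00
1. jsr fields op=0xb:6|imm=-2:10 → word 2ffeh → 2f fe
2. subi fields op=0x17:6|rd=7:4|imm=55:6 → word 5df7h → 5d f7

0x2c 0x00 0x2f 0xfe 0x5d 0xf7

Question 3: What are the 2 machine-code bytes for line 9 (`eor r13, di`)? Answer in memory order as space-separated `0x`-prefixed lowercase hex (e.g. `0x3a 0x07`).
0x07 0x54

line 9 (eor): pack op=0x1:6|rd=13:4|rs=5:4|pad=0:2 = 0x0754; big→ 07 54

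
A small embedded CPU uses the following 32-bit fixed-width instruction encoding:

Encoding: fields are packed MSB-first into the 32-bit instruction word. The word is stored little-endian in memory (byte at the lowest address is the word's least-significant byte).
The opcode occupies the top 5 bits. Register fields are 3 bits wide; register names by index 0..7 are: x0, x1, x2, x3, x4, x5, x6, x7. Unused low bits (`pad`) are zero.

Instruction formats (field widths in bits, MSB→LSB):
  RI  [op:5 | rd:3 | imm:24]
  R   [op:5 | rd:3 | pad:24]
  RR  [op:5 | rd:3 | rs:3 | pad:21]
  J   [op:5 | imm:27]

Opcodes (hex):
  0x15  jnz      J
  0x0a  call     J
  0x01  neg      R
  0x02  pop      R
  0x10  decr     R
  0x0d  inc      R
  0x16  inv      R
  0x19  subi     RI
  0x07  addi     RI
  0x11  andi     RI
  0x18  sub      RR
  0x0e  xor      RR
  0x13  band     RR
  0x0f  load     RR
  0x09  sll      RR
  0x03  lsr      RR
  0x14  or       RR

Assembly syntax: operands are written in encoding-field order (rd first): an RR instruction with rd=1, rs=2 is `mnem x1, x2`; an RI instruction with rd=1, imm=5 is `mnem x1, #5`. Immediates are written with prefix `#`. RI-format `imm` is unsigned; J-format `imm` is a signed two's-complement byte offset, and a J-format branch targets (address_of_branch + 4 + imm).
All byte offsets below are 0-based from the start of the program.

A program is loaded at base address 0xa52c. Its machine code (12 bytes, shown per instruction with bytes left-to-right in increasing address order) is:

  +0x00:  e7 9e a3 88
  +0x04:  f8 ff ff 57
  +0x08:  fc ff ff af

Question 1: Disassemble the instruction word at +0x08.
off 0x08: read fc ff ff af as little → 0xaffffffc
  top 5b → 0x15 → jnz [J]
  imm@[26:0]=0x7fffffc (s27→-4) ⇒ #-4

jnz #-4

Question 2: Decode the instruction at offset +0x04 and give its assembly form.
call #-8

@+04  little-endian(f8 ff ff 57) = 0x57fffff8
  top 5b → 0xa → call [J]
  [26:0] imm=134217720 (s27→-8) = #-8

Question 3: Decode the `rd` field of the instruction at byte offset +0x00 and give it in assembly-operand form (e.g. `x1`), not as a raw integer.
x0

@+00  little-endian(e7 9e a3 88) = 0x88a39ee7
  top 5b → 0x11 → andi [RI]
  rd@[26:24]=0x0 ⇒ x0
  imm@[23:0]=0xa39ee7 ⇒ #10723047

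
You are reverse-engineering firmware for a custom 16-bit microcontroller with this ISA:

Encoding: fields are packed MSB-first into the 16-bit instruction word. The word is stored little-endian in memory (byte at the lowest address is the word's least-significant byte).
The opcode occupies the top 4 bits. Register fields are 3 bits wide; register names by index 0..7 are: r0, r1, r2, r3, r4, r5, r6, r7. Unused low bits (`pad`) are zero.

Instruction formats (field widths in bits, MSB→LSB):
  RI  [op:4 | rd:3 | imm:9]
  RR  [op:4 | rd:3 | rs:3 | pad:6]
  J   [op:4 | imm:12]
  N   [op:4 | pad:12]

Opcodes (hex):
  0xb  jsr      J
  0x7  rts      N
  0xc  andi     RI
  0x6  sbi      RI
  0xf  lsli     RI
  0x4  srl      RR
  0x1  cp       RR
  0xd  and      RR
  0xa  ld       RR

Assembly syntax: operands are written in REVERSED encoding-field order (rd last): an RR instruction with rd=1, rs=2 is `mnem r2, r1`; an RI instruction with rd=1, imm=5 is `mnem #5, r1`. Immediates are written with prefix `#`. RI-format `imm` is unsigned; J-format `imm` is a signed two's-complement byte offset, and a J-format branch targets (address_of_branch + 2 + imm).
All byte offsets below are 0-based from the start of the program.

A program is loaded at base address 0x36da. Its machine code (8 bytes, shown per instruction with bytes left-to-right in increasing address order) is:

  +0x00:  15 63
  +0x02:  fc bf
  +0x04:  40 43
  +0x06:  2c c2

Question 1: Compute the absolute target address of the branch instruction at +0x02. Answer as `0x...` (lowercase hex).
+0x02: fc bf ⇒ word 0xbffc (little)
  top 4b → 0xb → jsr [J]
  imm: (w>>0)&0xfff=0xffc (s12→-4) → #-4
  target = base 0x36da + off 0x02 + 2 + imm -4 = 0x36da

0x36da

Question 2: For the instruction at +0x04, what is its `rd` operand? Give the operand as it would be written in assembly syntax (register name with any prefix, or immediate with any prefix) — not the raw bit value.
+0x04: 40 43 ⇒ word 0x4340 (little)
  opcode bits[15:12]=0x4: srl/RR
  rd@[11:9]=0x1 ⇒ r1
  rs@[8:6]=0x5 ⇒ r5

r1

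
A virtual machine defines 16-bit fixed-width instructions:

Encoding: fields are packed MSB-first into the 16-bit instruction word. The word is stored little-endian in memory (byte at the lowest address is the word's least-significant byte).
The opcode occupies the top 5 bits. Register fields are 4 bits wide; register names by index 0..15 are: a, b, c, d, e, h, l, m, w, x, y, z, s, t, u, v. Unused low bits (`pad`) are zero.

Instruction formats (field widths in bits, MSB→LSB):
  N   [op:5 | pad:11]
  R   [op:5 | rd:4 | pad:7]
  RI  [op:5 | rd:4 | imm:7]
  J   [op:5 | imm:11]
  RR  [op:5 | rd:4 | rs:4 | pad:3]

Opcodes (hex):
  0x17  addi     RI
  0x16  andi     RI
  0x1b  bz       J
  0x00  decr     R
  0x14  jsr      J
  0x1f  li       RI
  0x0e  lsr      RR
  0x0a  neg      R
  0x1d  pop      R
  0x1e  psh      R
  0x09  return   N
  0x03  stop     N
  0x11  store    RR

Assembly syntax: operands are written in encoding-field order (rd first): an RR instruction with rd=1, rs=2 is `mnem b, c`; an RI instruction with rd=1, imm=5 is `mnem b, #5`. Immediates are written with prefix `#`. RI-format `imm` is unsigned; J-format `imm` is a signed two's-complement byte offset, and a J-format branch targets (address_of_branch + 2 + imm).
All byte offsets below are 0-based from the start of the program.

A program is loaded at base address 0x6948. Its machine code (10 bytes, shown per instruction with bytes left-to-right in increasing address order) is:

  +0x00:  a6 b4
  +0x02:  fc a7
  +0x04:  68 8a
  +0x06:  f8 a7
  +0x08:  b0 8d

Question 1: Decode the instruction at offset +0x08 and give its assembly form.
+0x08: b0 8d ⇒ word 0x8db0 (little)
  opcode bits[15:11]=0x11: store/RR
  [10:7] rd=11 = z
  [6:3] rs=6 = l

store z, l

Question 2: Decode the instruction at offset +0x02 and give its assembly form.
+0x02: fc a7 ⇒ word 0xa7fc (little)
  opcode bits[15:11]=0x14: jsr/J
  imm: (w>>0)&0x7ff=0x7fc (s11→-4) → #-4

jsr #-4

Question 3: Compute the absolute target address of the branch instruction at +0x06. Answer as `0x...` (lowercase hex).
0x6948

+0x06: f8 a7 ⇒ word 0xa7f8 (little)
  opcode bits[15:11]=0x14: jsr/J
  [10:0] imm=2040 (s11→-8) = #-8
  target = base 0x6948 + off 0x06 + 2 + imm -8 = 0x6948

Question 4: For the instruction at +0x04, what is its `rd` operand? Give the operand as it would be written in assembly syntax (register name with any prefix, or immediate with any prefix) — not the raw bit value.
e

+0x04: 68 8a ⇒ word 0x8a68 (little)
  top 5b → 0x11 → store [RR]
  [10:7] rd=4 = e
  [6:3] rs=13 = t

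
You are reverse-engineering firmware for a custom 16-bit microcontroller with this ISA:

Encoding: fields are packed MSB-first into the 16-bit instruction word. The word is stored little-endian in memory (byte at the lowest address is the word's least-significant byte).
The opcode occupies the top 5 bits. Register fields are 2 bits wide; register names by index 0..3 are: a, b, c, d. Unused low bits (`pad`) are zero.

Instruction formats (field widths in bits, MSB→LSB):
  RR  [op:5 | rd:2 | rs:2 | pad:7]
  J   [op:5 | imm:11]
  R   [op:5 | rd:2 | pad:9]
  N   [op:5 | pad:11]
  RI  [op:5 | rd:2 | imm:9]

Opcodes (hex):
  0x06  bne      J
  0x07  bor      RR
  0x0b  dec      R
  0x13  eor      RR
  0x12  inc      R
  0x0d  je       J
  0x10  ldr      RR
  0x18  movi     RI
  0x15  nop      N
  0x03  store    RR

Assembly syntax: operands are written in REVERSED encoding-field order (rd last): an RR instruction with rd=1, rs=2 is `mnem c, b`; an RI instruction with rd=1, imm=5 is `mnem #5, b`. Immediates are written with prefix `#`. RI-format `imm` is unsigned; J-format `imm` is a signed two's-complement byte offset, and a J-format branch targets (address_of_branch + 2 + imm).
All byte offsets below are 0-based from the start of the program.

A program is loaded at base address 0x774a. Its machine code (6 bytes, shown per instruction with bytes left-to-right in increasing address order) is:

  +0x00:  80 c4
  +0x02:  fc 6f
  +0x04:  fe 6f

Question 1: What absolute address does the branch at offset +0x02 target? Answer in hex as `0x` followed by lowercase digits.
@+02  little-endian(fc 6f) = 0x6ffc
  opcode bits[15:11]=0xd: je/J
  [10:0] imm=2044 (s11→-4) = #-4
  target = base 0x774a + off 0x02 + 2 + imm -4 = 0x774a

0x774a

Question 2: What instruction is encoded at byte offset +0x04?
+0x04: fe 6f ⇒ word 0x6ffe (little)
  op=0x6ffe>>11=0xd ⇒ je (J)
  [10:0] imm=2046 (s11→-2) = #-2

je #-2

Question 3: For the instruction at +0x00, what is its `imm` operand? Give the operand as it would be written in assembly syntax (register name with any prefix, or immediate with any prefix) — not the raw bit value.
[00] 80 c4 → 0xc480
  op=0xc480>>11=0x18 ⇒ movi (RI)
  [10:9] rd=2 = c
  [8:0] imm=128 = #128

#128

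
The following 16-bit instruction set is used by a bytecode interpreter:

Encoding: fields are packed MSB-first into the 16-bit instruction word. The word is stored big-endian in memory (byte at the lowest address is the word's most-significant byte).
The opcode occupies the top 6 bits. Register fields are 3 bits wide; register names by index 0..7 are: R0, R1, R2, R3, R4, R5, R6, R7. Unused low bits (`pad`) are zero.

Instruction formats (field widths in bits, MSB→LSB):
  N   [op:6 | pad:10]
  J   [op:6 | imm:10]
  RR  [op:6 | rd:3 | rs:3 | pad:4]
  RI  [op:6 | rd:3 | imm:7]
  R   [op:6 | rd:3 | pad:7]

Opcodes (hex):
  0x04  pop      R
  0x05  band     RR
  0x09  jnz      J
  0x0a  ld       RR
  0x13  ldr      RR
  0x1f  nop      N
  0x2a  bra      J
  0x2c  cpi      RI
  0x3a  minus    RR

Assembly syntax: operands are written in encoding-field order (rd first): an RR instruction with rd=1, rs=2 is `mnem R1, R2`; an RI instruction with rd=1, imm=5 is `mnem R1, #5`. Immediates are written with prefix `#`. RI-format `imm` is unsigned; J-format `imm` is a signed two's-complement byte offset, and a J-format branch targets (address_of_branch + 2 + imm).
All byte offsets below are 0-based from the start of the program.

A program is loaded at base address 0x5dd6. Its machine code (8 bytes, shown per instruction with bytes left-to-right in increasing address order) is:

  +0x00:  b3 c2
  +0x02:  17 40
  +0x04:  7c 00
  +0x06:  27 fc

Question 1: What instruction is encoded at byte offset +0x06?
off 0x06: read 27 fc as big → 0x27fc
  op=0x27fc>>10=0x9 ⇒ jnz (J)
  imm@[9:0]=0x3fc (s10→-4) ⇒ #-4

jnz #-4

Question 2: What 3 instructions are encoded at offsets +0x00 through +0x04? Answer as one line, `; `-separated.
[00] b3 c2 → 0xb3c2
  top 6b → 0x2c → cpi [RI]
  [9:7] rd=7 = R7
  [6:0] imm=66 = #66
[02] 17 40 → 0x1740
  top 6b → 0x5 → band [RR]
  [9:7] rd=6 = R6
  [6:4] rs=4 = R4
[04] 7c 00 → 0x7c00
  top 6b → 0x1f → nop [N]

cpi R7, #66; band R6, R4; nop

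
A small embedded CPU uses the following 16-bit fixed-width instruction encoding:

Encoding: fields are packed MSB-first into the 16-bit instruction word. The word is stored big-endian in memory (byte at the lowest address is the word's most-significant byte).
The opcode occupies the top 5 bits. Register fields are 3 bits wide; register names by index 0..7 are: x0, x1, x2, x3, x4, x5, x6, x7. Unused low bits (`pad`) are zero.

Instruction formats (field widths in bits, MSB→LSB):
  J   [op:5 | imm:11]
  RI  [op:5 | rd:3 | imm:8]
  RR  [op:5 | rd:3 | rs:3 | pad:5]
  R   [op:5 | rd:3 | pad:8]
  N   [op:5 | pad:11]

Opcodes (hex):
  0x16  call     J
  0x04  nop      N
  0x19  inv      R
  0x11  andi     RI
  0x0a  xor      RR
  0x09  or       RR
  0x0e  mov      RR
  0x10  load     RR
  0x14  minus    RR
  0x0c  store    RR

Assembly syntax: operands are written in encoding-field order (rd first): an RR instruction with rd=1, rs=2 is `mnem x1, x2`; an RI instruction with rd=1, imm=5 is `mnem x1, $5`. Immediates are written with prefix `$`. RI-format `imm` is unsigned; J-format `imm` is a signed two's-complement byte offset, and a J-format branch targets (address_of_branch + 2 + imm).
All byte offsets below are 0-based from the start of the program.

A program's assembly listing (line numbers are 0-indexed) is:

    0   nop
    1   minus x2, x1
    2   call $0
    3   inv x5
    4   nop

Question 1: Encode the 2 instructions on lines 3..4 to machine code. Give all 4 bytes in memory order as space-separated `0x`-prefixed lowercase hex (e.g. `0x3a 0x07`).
0xcd 0x00 0x20 0x00

line 3 (inv): pack op=0x19:5|rd=5:3|pad=0:8 = 0xcd00; big→ cd 00
line 4 (nop): pack op=0x4:5|pad=0:11 = 0x2000; big→ 20 00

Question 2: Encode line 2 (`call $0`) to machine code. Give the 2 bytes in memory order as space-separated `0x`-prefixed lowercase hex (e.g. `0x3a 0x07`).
line 2 (call): pack op=0x16:5|imm=0:11 = 0xb000; big→ b0 00

0xb0 0x00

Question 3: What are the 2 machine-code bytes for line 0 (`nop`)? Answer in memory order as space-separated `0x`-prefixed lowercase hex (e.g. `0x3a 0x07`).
0. nop fields op=0x4:5|pad=0:11 → word 2000h → 20 00

0x20 0x00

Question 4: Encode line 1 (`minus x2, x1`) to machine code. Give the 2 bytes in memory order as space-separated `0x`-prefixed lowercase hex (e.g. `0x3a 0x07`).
0xa2 0x20

1. minus fields op=0x14:5|rd=2:3|rs=1:3|pad=0:5 → word a220h → a2 20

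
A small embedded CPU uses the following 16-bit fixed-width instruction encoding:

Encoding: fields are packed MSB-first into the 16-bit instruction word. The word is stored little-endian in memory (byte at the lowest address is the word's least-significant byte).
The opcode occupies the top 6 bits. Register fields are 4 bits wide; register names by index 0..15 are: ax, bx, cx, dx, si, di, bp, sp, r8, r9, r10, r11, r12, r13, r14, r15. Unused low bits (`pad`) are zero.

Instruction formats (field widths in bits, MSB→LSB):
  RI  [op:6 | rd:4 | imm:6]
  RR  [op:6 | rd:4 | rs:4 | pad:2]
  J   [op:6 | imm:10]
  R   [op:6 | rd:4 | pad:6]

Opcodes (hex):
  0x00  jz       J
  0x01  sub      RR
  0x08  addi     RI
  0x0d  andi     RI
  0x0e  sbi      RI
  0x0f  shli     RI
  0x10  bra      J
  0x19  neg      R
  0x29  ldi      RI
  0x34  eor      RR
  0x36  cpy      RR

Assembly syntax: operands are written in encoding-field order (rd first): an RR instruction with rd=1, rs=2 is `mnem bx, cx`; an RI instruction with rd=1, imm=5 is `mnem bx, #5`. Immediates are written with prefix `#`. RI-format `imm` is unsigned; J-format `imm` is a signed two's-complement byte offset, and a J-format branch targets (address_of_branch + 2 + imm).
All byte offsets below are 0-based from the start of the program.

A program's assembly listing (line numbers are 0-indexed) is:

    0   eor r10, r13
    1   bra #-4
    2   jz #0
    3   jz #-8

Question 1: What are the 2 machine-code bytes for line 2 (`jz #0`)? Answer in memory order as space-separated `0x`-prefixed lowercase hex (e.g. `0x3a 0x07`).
line 2 (jz): pack op=0x0:6|imm=0:10 = 0x0000; little→ 00 00

0x00 0x00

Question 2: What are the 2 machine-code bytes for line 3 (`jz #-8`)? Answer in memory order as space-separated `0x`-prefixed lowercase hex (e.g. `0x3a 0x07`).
line 3 (jz): pack op=0x0:6|imm=-8:10 = 0x03f8; little→ f8 03

0xf8 0x03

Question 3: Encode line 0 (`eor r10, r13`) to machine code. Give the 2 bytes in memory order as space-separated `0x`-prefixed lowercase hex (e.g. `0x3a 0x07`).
0xb4 0xd2

L0: eor op=0x34:6|rd=10:4|rs=13:4|pad=0:2 ⇒ 0xd2b4 ⇒ little b4 d2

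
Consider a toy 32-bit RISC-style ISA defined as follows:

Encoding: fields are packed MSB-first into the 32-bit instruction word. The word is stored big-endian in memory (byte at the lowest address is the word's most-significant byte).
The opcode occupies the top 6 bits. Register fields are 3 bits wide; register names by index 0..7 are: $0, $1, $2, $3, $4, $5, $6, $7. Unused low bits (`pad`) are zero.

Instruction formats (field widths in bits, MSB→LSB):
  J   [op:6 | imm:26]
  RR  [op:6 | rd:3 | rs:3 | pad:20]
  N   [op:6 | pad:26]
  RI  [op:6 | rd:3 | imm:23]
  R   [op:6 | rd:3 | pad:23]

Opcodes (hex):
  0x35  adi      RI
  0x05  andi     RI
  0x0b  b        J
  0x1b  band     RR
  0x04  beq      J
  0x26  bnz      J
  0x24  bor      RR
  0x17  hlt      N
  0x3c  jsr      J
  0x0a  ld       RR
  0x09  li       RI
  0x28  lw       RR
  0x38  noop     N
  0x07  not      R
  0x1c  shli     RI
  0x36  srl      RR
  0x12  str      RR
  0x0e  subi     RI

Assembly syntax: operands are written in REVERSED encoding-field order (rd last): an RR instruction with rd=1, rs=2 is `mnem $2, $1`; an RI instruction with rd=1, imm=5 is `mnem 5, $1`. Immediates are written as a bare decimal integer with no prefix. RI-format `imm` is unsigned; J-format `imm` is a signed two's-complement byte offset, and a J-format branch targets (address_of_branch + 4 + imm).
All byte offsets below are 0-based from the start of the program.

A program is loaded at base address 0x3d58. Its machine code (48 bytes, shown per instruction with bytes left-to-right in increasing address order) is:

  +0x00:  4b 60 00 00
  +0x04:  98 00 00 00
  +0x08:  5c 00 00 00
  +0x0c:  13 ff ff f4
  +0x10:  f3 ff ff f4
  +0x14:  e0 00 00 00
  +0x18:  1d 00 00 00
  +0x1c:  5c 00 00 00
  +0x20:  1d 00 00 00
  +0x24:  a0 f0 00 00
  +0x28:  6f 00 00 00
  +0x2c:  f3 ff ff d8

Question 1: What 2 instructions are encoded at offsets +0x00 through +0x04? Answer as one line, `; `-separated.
[00] 4b 60 00 00 → 0x4b600000
  top 6b → 0x12 → str [RR]
  [25:23] rd=6 = $6
  [22:20] rs=6 = $6
[04] 98 00 00 00 → 0x98000000
  top 6b → 0x26 → bnz [J]
  [25:0] imm=0 = 0

str $6, $6; bnz 0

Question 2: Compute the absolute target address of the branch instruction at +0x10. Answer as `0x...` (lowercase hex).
@+10  big-endian(f3 ff ff f4) = 0xf3fffff4
  top 6b → 0x3c → jsr [J]
  [25:0] imm=67108852 (s26→-12) = -12
  target = base 0x3d58 + off 0x10 + 4 + imm -12 = 0x3d60

0x3d60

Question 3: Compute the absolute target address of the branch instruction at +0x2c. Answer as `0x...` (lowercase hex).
+0x2c: f3 ff ff d8 ⇒ word 0xf3ffffd8 (big)
  opcode bits[31:26]=0x3c: jsr/J
  imm: (w>>0)&0x3ffffff=0x3ffffd8 (s26→-40) → -40
  target = base 0x3d58 + off 0x2c + 4 + imm -40 = 0x3d60

0x3d60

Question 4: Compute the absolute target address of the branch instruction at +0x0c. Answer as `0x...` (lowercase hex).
@+0c  big-endian(13 ff ff f4) = 0x13fffff4
  op=0x13fffff4>>26=0x4 ⇒ beq (J)
  imm: (w>>0)&0x3ffffff=0x3fffff4 (s26→-12) → -12
  target = base 0x3d58 + off 0x0c + 4 + imm -12 = 0x3d5c

0x3d5c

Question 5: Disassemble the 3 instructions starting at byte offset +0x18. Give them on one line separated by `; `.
off 0x18: read 1d 00 00 00 as big → 0x1d000000
  opcode bits[31:26]=0x7: not/R
  rd@[25:23]=0x2 ⇒ $2
off 0x1c: read 5c 00 00 00 as big → 0x5c000000
  opcode bits[31:26]=0x17: hlt/N
off 0x20: read 1d 00 00 00 as big → 0x1d000000
  opcode bits[31:26]=0x7: not/R
  rd@[25:23]=0x2 ⇒ $2

not $2; hlt; not $2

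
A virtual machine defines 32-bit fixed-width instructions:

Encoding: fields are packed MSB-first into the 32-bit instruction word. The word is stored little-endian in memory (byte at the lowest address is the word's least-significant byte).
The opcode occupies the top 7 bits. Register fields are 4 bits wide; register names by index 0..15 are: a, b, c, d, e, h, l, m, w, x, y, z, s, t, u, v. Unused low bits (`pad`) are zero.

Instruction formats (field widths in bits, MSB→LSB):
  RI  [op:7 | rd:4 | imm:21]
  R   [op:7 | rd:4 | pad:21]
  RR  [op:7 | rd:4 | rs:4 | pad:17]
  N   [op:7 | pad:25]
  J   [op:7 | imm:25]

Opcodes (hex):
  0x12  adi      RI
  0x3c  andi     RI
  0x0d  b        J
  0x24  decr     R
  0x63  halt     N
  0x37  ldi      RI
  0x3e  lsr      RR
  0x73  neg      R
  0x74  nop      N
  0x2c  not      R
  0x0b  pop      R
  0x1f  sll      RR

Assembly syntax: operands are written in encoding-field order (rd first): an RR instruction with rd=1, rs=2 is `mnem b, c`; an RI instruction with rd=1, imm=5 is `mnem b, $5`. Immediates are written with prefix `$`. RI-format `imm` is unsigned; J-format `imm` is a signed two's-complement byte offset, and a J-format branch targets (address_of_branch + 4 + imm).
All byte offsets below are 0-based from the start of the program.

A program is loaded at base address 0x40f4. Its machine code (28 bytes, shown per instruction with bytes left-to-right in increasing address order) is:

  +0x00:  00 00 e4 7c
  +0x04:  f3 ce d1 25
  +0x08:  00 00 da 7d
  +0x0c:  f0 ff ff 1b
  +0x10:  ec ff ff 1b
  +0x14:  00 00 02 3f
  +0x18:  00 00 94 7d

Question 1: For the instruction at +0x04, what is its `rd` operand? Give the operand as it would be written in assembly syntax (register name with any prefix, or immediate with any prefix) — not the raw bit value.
[04] f3 ce d1 25 → 0x25d1cef3
  top 7b → 0x12 → adi [RI]
  [24:21] rd=14 = u
  [20:0] imm=1167091 = $1167091

u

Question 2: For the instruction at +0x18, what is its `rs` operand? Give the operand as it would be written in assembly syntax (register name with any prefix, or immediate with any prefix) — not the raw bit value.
+0x18: 00 00 94 7d ⇒ word 0x7d940000 (little)
  op=0x7d940000>>25=0x3e ⇒ lsr (RR)
  rd@[24:21]=0xc ⇒ s
  rs@[20:17]=0xa ⇒ y

y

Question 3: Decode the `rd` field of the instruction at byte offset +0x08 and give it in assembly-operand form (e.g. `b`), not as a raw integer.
@+08  little-endian(00 00 da 7d) = 0x7dda0000
  opcode bits[31:25]=0x3e: lsr/RR
  rd@[24:21]=0xe ⇒ u
  rs@[20:17]=0xd ⇒ t

u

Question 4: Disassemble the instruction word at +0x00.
+0x00: 00 00 e4 7c ⇒ word 0x7ce40000 (little)
  top 7b → 0x3e → lsr [RR]
  rd: (w>>21)&0xf=0x7 → m
  rs: (w>>17)&0xf=0x2 → c

lsr m, c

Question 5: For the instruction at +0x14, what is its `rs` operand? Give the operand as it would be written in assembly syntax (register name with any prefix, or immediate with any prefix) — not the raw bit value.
b

off 0x14: read 00 00 02 3f as little → 0x3f020000
  top 7b → 0x1f → sll [RR]
  rd@[24:21]=0x8 ⇒ w
  rs@[20:17]=0x1 ⇒ b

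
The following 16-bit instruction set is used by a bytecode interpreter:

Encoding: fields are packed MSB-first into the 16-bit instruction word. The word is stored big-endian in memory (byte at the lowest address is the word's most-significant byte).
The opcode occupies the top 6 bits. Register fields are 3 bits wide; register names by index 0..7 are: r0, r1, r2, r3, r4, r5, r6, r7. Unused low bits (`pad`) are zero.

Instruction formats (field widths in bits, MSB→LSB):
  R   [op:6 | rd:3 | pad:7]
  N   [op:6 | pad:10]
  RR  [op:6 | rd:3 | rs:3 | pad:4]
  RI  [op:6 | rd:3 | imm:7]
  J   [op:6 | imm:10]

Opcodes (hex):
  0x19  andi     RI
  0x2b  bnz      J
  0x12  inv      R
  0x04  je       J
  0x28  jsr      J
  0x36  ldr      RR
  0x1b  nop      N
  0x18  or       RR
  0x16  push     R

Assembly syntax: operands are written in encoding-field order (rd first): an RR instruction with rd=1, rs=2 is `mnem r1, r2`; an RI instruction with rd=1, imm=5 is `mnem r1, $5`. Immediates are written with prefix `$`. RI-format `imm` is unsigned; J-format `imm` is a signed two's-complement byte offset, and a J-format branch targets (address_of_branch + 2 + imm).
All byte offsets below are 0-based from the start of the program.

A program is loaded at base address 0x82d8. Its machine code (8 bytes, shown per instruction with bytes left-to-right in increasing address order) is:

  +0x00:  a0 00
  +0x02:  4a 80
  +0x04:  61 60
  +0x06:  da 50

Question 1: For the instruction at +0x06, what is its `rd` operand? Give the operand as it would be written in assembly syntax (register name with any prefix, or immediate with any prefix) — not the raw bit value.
r4

[06] da 50 → 0xda50
  op=0xda50>>10=0x36 ⇒ ldr (RR)
  [9:7] rd=4 = r4
  [6:4] rs=5 = r5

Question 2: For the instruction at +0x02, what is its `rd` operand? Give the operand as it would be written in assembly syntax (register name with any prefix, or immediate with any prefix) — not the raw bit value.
@+02  big-endian(4a 80) = 0x4a80
  top 6b → 0x12 → inv [R]
  rd: (w>>7)&0x7=0x5 → r5

r5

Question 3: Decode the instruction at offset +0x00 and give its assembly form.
jsr $0

[00] a0 00 → 0xa000
  top 6b → 0x28 → jsr [J]
  [9:0] imm=0 = $0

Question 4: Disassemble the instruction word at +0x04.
or r2, r6

[04] 61 60 → 0x6160
  top 6b → 0x18 → or [RR]
  rd@[9:7]=0x2 ⇒ r2
  rs@[6:4]=0x6 ⇒ r6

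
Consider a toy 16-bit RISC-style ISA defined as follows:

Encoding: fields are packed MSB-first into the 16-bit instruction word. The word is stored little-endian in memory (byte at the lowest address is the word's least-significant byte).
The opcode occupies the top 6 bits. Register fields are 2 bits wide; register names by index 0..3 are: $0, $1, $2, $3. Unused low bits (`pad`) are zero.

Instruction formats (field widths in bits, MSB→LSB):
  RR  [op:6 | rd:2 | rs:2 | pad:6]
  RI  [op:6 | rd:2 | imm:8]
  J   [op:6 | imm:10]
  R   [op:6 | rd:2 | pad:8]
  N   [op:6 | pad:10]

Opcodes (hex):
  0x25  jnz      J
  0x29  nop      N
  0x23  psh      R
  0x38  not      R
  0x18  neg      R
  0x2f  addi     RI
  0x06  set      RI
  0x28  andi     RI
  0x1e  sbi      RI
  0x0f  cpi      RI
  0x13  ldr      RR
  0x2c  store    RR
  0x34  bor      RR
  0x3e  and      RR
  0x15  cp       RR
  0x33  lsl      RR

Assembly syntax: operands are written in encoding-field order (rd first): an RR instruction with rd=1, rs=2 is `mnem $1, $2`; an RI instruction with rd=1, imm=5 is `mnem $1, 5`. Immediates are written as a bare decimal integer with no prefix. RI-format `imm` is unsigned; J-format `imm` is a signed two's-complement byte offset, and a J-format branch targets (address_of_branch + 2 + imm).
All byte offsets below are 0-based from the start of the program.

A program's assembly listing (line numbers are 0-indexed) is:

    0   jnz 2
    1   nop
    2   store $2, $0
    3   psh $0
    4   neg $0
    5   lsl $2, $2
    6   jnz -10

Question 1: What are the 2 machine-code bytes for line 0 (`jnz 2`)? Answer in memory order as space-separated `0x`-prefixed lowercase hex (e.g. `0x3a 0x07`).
0x02 0x94

line 0 (jnz): pack op=0x25:6|imm=2:10 = 0x9402; little→ 02 94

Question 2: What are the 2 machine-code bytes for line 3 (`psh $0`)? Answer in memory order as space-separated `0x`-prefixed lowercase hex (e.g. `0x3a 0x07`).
0x00 0x8c

line 3 (psh): pack op=0x23:6|rd=0:2|pad=0:8 = 0x8c00; little→ 00 8c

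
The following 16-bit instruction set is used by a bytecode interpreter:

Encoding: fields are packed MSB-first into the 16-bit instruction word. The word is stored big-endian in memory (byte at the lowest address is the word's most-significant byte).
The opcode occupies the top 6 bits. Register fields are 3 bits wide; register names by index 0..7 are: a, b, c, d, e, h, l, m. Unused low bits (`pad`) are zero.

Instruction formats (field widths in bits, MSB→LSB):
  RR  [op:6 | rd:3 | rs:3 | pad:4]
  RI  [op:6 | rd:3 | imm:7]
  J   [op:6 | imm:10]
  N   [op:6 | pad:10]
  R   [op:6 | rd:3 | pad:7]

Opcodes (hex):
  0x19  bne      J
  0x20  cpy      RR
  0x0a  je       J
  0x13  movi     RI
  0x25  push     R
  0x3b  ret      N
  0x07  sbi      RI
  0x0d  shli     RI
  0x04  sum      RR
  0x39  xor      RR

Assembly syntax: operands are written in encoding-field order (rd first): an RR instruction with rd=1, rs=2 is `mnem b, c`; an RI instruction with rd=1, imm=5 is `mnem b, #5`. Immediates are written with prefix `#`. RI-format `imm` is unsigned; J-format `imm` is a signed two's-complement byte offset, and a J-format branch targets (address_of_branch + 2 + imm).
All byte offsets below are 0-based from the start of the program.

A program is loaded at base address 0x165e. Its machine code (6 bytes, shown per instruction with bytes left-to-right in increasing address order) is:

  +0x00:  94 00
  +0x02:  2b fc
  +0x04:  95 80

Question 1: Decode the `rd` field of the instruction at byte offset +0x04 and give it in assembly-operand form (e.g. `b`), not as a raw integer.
d

off 0x04: read 95 80 as big → 0x9580
  top 6b → 0x25 → push [R]
  [9:7] rd=3 = d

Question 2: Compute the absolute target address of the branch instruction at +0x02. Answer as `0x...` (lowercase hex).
off 0x02: read 2b fc as big → 0x2bfc
  top 6b → 0xa → je [J]
  imm: (w>>0)&0x3ff=0x3fc (s10→-4) → #-4
  target = base 0x165e + off 0x02 + 2 + imm -4 = 0x165e

0x165e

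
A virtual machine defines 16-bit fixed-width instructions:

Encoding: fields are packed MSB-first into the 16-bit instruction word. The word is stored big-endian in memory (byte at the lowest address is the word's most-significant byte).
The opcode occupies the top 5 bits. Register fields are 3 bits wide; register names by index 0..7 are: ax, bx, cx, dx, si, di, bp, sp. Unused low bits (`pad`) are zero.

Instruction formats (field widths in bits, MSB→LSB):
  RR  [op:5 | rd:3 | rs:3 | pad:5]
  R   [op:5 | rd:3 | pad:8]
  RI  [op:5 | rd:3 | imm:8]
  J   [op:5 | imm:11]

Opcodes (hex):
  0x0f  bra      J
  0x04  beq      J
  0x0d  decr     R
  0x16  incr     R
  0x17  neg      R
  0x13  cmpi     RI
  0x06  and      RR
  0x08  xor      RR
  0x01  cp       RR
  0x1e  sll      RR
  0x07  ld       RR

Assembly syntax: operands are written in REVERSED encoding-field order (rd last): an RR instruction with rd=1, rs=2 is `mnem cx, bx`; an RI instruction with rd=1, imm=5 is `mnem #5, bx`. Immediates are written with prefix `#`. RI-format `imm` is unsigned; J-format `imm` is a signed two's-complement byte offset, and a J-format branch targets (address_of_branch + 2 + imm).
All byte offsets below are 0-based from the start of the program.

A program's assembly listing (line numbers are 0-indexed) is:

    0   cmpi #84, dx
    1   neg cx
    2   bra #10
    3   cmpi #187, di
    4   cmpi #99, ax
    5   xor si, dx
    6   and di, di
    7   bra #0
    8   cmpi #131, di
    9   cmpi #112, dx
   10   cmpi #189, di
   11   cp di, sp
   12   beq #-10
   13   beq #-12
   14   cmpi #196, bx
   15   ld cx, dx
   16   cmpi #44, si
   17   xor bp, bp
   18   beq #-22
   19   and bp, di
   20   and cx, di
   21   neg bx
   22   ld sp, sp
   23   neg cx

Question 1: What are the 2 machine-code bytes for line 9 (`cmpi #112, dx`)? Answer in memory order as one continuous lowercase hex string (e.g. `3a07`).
9b70

9. cmpi fields op=0x13:5|rd=3:3|imm=112:8 → word 9b70h → 9b 70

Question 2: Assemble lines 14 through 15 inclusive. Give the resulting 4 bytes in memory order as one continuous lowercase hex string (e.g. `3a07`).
99c43b40

L14: cmpi op=0x13:5|rd=1:3|imm=196:8 ⇒ 0x99c4 ⇒ big 99 c4
L15: ld op=0x7:5|rd=3:3|rs=2:3|pad=0:5 ⇒ 0x3b40 ⇒ big 3b 40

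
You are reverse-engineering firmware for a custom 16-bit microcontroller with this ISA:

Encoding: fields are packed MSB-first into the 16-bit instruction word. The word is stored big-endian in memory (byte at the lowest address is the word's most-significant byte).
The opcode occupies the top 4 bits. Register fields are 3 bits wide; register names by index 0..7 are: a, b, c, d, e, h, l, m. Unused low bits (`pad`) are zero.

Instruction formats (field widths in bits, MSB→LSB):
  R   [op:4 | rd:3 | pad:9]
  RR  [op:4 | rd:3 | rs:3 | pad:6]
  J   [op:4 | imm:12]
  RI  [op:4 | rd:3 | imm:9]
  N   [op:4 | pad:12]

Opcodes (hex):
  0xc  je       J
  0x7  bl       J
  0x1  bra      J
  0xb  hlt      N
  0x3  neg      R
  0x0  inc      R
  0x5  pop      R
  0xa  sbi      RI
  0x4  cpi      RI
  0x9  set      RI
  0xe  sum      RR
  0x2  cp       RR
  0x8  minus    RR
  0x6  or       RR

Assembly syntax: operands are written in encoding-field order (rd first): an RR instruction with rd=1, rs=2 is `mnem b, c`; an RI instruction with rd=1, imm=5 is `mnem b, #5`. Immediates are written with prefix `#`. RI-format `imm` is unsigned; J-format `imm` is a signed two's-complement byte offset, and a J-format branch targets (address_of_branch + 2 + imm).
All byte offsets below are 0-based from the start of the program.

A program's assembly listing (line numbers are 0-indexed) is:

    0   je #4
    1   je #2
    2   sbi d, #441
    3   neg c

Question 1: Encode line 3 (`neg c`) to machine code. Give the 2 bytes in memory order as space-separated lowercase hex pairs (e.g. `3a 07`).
line 3 (neg): pack op=0x3:4|rd=2:3|pad=0:9 = 0x3400; big→ 34 00

34 00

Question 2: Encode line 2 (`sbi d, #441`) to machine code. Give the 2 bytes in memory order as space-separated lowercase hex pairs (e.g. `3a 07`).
a7 b9

2. sbi fields op=0xa:4|rd=3:3|imm=441:9 → word a7b9h → a7 b9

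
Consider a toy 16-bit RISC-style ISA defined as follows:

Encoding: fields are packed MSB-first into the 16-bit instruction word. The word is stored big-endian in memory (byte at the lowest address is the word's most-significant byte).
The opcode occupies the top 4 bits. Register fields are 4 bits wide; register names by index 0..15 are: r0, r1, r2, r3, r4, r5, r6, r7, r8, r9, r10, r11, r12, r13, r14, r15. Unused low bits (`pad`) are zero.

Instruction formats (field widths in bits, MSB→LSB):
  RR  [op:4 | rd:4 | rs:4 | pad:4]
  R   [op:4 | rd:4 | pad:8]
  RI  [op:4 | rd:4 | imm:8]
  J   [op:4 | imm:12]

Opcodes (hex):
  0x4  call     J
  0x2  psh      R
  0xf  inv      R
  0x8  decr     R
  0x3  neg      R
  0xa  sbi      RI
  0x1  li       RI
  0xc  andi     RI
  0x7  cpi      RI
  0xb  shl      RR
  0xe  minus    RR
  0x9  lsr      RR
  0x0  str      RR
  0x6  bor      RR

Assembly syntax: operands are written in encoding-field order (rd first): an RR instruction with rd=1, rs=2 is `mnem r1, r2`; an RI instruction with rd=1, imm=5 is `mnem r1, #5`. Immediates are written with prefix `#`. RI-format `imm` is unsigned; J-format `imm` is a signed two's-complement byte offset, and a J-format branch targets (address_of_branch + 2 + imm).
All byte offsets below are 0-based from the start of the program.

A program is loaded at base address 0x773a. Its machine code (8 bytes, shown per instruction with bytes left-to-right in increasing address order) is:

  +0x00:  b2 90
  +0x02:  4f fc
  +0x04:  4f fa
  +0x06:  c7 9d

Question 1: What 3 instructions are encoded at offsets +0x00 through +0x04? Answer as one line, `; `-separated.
shl r2, r9; call #-4; call #-6

@+00  big-endian(b2 90) = 0xb290
  opcode bits[15:12]=0xb: shl/RR
  rd@[11:8]=0x2 ⇒ r2
  rs@[7:4]=0x9 ⇒ r9
@+02  big-endian(4f fc) = 0x4ffc
  opcode bits[15:12]=0x4: call/J
  imm@[11:0]=0xffc (s12→-4) ⇒ #-4
@+04  big-endian(4f fa) = 0x4ffa
  opcode bits[15:12]=0x4: call/J
  imm@[11:0]=0xffa (s12→-6) ⇒ #-6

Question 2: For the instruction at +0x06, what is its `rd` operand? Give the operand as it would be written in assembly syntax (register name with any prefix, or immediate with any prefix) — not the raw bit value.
r7

[06] c7 9d → 0xc79d
  op=0xc79d>>12=0xc ⇒ andi (RI)
  [11:8] rd=7 = r7
  [7:0] imm=157 = #157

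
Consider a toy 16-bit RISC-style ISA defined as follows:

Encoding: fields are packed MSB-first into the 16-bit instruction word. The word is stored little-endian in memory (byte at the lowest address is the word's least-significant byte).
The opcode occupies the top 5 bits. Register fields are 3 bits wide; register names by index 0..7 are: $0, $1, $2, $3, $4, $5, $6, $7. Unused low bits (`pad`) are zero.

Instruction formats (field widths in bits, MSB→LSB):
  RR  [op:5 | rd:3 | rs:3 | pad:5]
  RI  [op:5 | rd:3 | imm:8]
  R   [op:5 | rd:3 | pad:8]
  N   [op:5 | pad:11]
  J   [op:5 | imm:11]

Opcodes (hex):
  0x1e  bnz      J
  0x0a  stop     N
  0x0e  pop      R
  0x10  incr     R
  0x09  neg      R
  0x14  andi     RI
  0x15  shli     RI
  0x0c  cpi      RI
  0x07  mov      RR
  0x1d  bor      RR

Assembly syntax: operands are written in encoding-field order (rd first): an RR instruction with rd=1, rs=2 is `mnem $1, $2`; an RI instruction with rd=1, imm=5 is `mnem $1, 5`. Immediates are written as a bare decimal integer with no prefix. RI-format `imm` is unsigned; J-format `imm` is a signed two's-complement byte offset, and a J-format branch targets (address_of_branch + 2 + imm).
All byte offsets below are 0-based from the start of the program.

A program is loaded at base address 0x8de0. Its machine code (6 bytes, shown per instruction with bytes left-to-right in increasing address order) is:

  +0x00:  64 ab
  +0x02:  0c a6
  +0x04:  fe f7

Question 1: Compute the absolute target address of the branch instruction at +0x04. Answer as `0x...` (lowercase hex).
[04] fe f7 → 0xf7fe
  top 5b → 0x1e → bnz [J]
  imm: (w>>0)&0x7ff=0x7fe (s11→-2) → -2
  target = base 0x8de0 + off 0x04 + 2 + imm -2 = 0x8de4

0x8de4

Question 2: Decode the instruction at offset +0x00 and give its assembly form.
[00] 64 ab → 0xab64
  op=0xab64>>11=0x15 ⇒ shli (RI)
  [10:8] rd=3 = $3
  [7:0] imm=100 = 100

shli $3, 100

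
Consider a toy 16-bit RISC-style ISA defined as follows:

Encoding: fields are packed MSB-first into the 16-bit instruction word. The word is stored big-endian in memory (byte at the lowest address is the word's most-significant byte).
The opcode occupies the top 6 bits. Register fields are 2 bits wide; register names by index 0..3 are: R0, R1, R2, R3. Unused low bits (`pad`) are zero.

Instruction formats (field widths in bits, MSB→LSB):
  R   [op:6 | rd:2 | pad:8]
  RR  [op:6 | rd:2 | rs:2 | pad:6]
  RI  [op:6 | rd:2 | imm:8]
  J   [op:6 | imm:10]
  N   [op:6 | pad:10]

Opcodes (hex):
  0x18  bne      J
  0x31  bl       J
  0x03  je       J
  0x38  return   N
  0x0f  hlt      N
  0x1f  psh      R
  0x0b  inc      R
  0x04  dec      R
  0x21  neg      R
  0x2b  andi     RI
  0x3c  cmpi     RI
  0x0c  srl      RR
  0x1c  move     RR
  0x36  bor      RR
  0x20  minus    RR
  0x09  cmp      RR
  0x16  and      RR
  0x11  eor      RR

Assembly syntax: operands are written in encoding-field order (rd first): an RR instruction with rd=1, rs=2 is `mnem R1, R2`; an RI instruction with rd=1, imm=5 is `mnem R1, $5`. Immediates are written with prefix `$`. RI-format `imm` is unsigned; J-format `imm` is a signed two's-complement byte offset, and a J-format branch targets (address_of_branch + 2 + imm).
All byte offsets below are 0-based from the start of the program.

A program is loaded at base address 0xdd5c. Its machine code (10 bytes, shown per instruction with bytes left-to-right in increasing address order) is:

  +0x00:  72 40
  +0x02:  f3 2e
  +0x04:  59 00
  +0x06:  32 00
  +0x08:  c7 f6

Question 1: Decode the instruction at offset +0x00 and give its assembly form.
+0x00: 72 40 ⇒ word 0x7240 (big)
  opcode bits[15:10]=0x1c: move/RR
  rd: (w>>8)&0x3=0x2 → R2
  rs: (w>>6)&0x3=0x1 → R1

move R2, R1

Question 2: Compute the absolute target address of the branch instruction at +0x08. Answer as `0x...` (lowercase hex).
0xdd5c

[08] c7 f6 → 0xc7f6
  op=0xc7f6>>10=0x31 ⇒ bl (J)
  imm@[9:0]=0x3f6 (s10→-10) ⇒ $-10
  target = base 0xdd5c + off 0x08 + 2 + imm -10 = 0xdd5c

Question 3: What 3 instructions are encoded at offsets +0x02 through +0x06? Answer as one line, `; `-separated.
cmpi R3, $46; and R1, R0; srl R2, R0

[02] f3 2e → 0xf32e
  opcode bits[15:10]=0x3c: cmpi/RI
  rd@[9:8]=0x3 ⇒ R3
  imm@[7:0]=0x2e ⇒ $46
[04] 59 00 → 0x5900
  opcode bits[15:10]=0x16: and/RR
  rd@[9:8]=0x1 ⇒ R1
  rs@[7:6]=0x0 ⇒ R0
[06] 32 00 → 0x3200
  opcode bits[15:10]=0xc: srl/RR
  rd@[9:8]=0x2 ⇒ R2
  rs@[7:6]=0x0 ⇒ R0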